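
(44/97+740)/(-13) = -71824/1261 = -56.96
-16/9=-1.78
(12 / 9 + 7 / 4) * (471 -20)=1390.58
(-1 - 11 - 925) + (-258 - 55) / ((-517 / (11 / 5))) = -219882 / 235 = -935.67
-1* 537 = -537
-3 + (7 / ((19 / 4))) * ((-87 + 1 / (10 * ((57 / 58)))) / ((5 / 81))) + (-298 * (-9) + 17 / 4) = 21972941 / 36100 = 608.67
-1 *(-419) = 419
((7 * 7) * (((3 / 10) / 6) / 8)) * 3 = 0.92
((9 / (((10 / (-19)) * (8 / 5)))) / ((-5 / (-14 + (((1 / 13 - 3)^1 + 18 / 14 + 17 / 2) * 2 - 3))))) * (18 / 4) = -229311 / 7280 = -31.50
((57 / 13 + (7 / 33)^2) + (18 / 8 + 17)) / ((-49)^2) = 1340929 / 135963828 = 0.01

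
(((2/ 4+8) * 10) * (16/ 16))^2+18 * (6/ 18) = 7231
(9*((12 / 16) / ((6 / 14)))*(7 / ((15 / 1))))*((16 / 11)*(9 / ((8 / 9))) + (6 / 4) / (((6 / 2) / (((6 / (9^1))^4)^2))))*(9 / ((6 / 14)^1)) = 2276.17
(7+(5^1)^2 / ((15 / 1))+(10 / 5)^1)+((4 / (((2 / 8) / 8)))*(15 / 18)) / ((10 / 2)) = 32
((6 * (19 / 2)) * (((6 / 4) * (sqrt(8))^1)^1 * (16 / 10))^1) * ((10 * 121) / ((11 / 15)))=451440 * sqrt(2)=638432.57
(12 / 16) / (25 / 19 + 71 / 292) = 1387 / 2883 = 0.48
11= 11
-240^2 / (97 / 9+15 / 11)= -2851200 / 601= -4744.09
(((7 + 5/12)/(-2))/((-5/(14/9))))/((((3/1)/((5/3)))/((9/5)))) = 623/540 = 1.15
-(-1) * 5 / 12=0.42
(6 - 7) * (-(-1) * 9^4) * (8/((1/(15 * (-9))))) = 7085880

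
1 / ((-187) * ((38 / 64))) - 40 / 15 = -28520 / 10659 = -2.68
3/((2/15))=45/2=22.50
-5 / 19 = -0.26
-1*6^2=-36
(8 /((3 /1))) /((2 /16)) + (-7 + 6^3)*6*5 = 18874 /3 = 6291.33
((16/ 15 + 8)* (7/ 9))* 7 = 6664/ 135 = 49.36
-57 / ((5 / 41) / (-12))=28044 / 5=5608.80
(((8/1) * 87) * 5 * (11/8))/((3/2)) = 3190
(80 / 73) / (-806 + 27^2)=-80 / 5621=-0.01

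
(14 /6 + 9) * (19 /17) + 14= 80 /3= 26.67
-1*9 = -9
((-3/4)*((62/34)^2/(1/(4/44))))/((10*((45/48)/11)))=-1922/7225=-0.27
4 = 4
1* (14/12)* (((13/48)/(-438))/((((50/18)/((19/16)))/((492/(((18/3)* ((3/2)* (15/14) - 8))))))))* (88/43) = 5458453/674257200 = 0.01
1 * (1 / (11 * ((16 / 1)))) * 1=1 / 176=0.01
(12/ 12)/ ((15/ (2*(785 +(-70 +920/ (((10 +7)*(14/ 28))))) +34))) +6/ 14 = 200741/ 1785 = 112.46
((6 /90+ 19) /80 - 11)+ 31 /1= 12143 /600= 20.24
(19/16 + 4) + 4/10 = 447/80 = 5.59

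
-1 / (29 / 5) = -5 / 29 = -0.17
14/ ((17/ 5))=70/ 17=4.12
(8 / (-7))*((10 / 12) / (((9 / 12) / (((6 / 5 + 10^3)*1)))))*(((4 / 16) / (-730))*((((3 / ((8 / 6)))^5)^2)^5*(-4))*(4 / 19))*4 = -143332214932469373509362467533705560619263903063167 / 240383196828435141779911941816320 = -596265532797484114.94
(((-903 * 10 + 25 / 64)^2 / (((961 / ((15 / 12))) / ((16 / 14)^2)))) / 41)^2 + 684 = 1658800154691311588329 / 145317817286656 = 11414981.22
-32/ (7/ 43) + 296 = 696/ 7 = 99.43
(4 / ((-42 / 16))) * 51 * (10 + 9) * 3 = -31008 / 7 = -4429.71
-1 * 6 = -6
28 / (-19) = -28 / 19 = -1.47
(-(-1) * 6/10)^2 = 9/25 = 0.36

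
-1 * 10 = -10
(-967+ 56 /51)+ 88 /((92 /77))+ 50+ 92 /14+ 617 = -1795568 /8211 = -218.68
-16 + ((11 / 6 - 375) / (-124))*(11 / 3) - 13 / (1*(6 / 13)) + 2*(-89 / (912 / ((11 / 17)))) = -5994305 / 180234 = -33.26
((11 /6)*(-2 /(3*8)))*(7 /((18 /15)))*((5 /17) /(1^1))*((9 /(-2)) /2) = 1925 /3264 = 0.59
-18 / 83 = -0.22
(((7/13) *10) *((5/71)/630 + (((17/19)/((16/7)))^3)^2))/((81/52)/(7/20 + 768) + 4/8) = 1006300293013157929435/25291358673711101116416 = 0.04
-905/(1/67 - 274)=60635/18357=3.30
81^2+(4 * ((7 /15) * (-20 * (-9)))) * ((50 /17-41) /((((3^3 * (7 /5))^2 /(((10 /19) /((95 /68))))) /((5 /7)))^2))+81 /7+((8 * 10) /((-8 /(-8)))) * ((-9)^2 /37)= 96871558958909368472 /14356220821953633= 6747.71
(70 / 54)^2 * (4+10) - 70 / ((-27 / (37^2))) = 2604560 / 729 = 3572.78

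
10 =10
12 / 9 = 4 / 3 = 1.33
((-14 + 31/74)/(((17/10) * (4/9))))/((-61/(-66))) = -1492425/76738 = -19.45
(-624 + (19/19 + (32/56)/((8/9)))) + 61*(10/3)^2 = 6983/126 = 55.42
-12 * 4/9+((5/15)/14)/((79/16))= -8840/1659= -5.33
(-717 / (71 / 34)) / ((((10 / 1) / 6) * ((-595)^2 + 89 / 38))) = -2779092 / 4775828845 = -0.00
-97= -97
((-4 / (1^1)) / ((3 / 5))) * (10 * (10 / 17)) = -39.22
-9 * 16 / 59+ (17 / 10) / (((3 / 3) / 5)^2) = 4727 / 118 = 40.06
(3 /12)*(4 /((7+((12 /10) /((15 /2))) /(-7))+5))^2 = 30625 /1098304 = 0.03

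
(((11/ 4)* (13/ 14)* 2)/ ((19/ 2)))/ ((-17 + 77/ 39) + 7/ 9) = -16731/ 443422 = -0.04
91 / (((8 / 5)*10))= 5.69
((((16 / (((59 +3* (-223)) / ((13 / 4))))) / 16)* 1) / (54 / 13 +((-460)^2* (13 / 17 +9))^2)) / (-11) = 48841 / 430500208979030065040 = 0.00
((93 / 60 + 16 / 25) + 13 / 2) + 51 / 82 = 38179 / 4100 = 9.31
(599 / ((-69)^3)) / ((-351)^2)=-599 / 40472637309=-0.00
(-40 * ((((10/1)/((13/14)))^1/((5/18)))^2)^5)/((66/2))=-14100811308240086647890247680/1516443410339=-9298606998521533.27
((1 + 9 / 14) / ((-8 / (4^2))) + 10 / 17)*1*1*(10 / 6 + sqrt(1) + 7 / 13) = -13375 / 1547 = -8.65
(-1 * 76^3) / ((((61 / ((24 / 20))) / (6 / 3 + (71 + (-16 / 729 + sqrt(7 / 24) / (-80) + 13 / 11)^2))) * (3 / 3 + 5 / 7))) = -192660718328688197 / 514434888000 + 446568913 * sqrt(42) / 36686925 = -374430.55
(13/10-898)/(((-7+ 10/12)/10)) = 53802/37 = 1454.11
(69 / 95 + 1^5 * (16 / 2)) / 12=829 / 1140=0.73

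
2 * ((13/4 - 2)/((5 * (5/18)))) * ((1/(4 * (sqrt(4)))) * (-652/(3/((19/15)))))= -3097/50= -61.94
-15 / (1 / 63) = -945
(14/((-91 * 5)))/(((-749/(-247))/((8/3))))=-304/11235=-0.03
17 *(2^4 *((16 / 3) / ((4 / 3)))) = 1088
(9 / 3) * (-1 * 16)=-48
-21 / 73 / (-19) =21 / 1387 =0.02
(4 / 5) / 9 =4 / 45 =0.09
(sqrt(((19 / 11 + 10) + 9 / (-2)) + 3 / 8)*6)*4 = 6*sqrt(14718) / 11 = 66.17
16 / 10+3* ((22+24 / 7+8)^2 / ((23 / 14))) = 1643968 / 805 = 2042.20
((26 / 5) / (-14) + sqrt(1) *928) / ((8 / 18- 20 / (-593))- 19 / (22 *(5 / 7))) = -3812080338 / 3003707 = -1269.13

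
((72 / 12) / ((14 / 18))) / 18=3 / 7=0.43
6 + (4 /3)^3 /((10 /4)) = 938 /135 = 6.95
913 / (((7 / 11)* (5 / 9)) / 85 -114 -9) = -18513 / 2494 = -7.42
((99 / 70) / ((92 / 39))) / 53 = 3861 / 341320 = 0.01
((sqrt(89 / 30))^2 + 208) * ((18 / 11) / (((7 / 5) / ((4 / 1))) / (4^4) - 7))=-19442688 / 394163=-49.33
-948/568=-237/142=-1.67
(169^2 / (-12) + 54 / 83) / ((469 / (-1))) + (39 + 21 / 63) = 20743459 / 467124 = 44.41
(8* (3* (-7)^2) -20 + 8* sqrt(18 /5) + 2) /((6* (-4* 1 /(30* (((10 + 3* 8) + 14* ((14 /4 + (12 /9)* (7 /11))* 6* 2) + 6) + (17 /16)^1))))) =-393149685 /352 -407409* sqrt(10) /88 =-1131542.75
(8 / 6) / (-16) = -1 / 12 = -0.08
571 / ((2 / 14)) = 3997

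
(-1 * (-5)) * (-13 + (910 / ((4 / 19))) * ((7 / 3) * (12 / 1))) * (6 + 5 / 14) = 53852565 / 14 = 3846611.79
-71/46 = -1.54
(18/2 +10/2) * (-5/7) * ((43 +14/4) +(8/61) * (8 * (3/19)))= -540855/1159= -466.66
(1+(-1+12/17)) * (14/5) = 168/85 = 1.98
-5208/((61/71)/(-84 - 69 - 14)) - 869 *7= 61380193/61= 1006232.67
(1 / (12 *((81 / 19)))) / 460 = 19 / 447120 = 0.00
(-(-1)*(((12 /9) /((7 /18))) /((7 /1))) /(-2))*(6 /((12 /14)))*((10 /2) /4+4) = -9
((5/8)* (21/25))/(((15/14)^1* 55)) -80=-439951/5500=-79.99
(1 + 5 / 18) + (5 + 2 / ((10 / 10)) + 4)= 12.28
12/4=3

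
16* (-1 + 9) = 128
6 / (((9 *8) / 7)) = 0.58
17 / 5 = 3.40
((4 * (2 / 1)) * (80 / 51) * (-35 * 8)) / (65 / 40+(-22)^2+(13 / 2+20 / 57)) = -27238400 / 3817673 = -7.13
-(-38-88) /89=126 /89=1.42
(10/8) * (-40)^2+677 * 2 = 3354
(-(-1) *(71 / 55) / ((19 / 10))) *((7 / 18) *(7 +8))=2485 / 627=3.96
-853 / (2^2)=-853 / 4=-213.25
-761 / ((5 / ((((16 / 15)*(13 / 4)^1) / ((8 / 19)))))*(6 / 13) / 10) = -27150.79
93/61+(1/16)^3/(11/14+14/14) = 4762027/3123200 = 1.52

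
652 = 652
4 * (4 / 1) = 16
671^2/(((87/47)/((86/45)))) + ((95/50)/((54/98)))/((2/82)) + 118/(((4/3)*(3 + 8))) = 464995.94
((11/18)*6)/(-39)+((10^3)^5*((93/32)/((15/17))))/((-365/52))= -4007835000000000803/8541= -469246575342465.85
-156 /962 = -6 /37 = -0.16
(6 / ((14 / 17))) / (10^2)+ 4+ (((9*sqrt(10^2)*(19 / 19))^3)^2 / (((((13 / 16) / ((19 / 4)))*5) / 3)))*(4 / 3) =22618128960037063 / 9100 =2485508676927.15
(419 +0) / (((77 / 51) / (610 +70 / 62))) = 404835705 / 2387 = 169600.21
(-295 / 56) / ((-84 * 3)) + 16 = 226087 / 14112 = 16.02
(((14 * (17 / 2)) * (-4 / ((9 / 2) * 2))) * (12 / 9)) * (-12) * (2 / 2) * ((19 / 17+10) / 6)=1568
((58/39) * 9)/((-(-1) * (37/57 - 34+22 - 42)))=-9918/39533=-0.25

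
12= 12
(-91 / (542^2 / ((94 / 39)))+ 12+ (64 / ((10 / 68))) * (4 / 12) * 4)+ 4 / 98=63944410567 / 107958270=592.31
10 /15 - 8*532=-12766 /3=-4255.33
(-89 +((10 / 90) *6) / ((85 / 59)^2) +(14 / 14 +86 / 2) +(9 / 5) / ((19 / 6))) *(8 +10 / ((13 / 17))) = -4977417418 / 5353725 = -929.71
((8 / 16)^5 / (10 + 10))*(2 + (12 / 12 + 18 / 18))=1 / 160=0.01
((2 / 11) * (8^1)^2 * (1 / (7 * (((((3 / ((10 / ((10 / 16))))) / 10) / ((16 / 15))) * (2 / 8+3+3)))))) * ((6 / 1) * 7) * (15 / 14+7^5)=61685891072 / 5775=10681539.58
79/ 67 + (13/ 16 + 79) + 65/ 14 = 642601/ 7504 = 85.63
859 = 859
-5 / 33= -0.15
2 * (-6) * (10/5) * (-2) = 48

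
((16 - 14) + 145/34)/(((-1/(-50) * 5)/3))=3195/17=187.94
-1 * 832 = -832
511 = 511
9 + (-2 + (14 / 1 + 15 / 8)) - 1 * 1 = 175 / 8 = 21.88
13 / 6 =2.17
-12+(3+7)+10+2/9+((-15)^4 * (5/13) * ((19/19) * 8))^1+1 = 18226079/117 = 155778.45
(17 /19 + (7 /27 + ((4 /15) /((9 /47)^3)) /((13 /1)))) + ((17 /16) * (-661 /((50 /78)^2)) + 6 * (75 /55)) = -100830573044683 /59420790000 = -1696.89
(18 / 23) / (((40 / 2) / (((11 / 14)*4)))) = 99 / 805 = 0.12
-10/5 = -2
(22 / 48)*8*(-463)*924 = -1568644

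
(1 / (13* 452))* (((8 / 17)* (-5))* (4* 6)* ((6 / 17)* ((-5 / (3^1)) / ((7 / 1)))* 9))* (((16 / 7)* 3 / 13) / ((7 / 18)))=18662400 / 1893028319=0.01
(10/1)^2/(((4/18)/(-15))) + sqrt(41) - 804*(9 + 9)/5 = -48222/5 + sqrt(41) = -9638.00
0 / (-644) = 0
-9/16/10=-9/160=-0.06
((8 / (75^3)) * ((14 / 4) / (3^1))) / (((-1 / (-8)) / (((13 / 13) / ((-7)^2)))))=32 / 8859375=0.00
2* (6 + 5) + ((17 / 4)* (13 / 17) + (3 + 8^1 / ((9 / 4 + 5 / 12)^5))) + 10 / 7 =852645 / 28672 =29.74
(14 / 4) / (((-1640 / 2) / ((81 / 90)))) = -0.00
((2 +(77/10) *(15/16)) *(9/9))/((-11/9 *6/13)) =-11505/704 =-16.34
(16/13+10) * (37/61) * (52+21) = 394346/793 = 497.28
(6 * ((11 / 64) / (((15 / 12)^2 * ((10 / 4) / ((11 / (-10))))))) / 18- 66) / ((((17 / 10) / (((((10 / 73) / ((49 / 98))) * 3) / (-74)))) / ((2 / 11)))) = 90022 / 1147925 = 0.08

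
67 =67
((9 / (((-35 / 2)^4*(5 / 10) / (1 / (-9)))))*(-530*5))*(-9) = -30528 / 60025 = -0.51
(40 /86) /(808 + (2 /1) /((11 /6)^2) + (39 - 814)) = 484 /34959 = 0.01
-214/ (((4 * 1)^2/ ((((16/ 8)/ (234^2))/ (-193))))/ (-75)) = -2675/ 14090544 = -0.00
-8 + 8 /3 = -5.33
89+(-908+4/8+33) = -1571/2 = -785.50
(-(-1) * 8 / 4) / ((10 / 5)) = 1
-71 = -71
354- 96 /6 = 338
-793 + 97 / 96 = -76031 / 96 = -791.99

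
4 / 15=0.27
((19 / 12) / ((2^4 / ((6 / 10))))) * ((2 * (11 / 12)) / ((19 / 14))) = 77 / 960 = 0.08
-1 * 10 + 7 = -3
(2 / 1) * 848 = 1696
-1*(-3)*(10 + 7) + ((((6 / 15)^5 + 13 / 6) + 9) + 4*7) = 1690817 / 18750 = 90.18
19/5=3.80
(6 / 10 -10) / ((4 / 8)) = -94 / 5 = -18.80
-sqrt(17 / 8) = -sqrt(34) / 4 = -1.46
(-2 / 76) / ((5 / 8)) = -0.04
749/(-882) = -107/126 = -0.85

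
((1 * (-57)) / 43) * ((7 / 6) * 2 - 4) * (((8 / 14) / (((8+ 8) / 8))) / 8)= 95 / 1204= 0.08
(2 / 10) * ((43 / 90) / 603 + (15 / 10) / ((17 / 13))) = 529498 / 2306475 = 0.23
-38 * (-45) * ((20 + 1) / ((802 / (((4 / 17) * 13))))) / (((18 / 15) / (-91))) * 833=-8651683.17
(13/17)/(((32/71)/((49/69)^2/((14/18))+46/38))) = 4311333/1366936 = 3.15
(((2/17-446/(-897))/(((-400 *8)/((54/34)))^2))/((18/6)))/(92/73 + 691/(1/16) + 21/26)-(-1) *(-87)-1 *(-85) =-252975688616702497/126487844308640000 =-2.00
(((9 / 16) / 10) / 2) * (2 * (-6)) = -27 / 80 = -0.34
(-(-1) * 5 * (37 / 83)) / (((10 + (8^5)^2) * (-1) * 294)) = -185 / 26201448233268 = -0.00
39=39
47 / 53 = 0.89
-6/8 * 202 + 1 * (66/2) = -237/2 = -118.50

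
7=7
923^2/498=1710.70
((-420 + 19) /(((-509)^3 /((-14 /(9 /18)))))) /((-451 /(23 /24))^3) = 34152769 /41807741435564125824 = 0.00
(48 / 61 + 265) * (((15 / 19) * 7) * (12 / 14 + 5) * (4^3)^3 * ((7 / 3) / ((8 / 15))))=11435534745600 / 1159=9866725406.04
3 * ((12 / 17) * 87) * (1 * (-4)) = -12528 / 17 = -736.94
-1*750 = -750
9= 9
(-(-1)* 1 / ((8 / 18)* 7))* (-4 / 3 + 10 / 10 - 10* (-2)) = 177 / 28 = 6.32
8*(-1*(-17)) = 136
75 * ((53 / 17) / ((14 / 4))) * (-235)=-1868250 / 119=-15699.58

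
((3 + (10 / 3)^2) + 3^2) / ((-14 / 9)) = -104 / 7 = -14.86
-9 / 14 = -0.64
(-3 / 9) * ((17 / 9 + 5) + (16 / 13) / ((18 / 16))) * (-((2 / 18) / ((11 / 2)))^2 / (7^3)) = 3736 / 1179971793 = 0.00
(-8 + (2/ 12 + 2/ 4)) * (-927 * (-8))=-54384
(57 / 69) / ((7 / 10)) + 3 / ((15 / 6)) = 2.38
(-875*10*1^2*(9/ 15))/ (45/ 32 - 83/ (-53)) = -8904000/ 5041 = -1766.32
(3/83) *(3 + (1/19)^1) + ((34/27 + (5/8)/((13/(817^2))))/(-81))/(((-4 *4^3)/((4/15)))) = 0.52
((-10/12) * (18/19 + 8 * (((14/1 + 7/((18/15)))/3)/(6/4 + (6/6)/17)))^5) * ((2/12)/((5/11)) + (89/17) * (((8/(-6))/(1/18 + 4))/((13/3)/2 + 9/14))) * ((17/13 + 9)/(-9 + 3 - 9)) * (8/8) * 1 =-4392501664230825483469084049294224/604390266559060855681083795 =-7267657.85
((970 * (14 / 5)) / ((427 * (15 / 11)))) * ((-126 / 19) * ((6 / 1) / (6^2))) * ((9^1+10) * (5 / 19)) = -29876 / 1159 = -25.78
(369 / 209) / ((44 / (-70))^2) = 4.47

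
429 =429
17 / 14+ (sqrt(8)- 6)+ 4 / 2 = -39 / 14+ 2 * sqrt(2) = 0.04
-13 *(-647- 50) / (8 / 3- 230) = -27183 / 682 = -39.86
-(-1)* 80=80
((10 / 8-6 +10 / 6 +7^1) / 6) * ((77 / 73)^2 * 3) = 278663 / 127896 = 2.18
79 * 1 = 79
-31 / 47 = -0.66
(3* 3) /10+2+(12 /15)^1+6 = 97 /10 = 9.70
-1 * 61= -61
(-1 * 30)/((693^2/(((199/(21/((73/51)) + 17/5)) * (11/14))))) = -363175/671941116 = -0.00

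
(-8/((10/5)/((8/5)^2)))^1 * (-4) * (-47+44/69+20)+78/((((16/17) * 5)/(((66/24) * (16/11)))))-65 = -3720827/3450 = -1078.50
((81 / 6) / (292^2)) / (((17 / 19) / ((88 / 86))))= 5643 / 31163992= 0.00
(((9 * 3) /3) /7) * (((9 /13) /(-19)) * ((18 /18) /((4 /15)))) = -1215 /6916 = -0.18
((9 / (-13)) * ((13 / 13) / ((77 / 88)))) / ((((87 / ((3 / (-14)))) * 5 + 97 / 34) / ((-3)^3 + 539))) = 1253376 / 6271993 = 0.20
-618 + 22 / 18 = -5551 / 9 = -616.78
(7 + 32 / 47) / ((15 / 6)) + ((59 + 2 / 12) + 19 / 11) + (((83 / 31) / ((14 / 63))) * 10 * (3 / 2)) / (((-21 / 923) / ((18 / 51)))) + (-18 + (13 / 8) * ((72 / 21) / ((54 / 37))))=-236338963138 / 85824585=-2753.74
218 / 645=0.34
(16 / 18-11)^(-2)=81 / 8281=0.01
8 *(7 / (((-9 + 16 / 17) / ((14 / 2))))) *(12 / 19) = -79968 / 2603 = -30.72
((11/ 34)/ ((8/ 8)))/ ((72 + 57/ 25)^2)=6875/ 117247266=0.00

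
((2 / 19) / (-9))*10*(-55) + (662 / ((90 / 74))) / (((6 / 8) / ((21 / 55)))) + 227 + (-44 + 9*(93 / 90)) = 14917477 / 31350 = 475.84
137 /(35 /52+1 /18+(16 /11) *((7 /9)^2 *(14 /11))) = 69822324 /942101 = 74.11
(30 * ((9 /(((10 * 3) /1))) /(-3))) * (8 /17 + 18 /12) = -5.91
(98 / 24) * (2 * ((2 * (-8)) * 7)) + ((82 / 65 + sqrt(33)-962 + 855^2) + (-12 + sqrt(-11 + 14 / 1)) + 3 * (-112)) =sqrt(3) + sqrt(33) + 142116311 / 195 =728809.07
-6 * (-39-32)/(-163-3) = -213/83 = -2.57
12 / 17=0.71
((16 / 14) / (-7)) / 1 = -8 / 49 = -0.16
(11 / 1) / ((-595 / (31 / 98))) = -341 / 58310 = -0.01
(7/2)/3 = 7/6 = 1.17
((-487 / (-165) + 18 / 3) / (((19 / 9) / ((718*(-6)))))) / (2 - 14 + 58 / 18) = 171798732 / 82555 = 2081.02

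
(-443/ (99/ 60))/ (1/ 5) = -44300/ 33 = -1342.42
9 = 9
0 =0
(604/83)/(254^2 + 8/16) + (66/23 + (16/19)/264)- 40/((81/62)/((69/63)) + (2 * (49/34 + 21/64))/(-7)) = -55.32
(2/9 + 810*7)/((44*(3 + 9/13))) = 82927/2376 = 34.90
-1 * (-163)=163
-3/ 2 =-1.50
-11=-11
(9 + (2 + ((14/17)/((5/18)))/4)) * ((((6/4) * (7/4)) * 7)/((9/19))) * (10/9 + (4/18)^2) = 21834743/41310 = 528.56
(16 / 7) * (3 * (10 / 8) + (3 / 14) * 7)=12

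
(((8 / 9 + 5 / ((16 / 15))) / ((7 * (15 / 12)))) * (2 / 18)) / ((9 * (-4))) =-803 / 408240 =-0.00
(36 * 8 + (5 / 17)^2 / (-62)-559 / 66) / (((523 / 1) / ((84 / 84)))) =82641883 / 154623381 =0.53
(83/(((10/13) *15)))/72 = 1079/10800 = 0.10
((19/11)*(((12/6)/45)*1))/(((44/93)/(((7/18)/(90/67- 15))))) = -0.00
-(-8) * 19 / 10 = 76 / 5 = 15.20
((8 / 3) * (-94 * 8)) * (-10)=60160 / 3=20053.33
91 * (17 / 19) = 1547 / 19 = 81.42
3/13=0.23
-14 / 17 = -0.82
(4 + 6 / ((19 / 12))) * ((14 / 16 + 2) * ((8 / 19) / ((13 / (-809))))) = -2753836 / 4693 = -586.80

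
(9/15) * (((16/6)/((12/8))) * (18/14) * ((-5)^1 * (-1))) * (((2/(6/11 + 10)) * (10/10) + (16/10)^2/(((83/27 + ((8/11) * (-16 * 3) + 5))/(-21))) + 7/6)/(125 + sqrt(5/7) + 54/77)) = 1907895520432/10409606937875-2168287088 * sqrt(35)/10409606937875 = 0.18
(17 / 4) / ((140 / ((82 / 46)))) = 697 / 12880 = 0.05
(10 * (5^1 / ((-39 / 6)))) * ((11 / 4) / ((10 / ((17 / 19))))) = -1.89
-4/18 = -0.22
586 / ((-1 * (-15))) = 586 / 15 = 39.07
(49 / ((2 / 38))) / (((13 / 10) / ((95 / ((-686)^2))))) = 9025 / 62426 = 0.14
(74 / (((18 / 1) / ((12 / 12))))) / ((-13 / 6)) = -1.90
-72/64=-1.12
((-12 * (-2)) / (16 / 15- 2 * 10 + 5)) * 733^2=-193424040 / 209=-925473.88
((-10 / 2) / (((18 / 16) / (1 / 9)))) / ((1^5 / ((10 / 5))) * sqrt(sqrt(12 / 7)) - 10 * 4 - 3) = 40 / (81 * (-sqrt(2) * 3^(1 / 4) * 7^(3 / 4) / 14+ 43)) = 0.01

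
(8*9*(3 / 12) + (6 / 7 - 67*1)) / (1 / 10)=-3370 / 7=-481.43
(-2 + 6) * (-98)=-392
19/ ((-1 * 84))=-19/ 84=-0.23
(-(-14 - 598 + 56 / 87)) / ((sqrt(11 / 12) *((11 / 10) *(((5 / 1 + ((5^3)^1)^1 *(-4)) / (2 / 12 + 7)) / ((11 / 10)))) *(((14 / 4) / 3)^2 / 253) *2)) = -105205864 *sqrt(33) / 703395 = -859.21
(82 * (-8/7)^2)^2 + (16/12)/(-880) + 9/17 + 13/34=309040196293/26939220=11471.76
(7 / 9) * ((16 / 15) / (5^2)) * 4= 448 / 3375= 0.13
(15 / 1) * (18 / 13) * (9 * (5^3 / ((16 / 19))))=27746.39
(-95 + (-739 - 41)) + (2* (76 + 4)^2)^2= 163839125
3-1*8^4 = -4093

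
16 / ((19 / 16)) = 256 / 19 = 13.47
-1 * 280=-280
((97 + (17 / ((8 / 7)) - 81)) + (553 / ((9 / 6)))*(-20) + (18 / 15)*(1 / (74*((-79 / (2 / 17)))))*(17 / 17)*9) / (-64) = 114.73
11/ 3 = 3.67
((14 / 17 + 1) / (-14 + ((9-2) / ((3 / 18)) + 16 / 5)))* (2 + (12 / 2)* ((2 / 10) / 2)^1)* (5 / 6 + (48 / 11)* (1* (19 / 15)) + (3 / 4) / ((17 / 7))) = 2319761 / 2288880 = 1.01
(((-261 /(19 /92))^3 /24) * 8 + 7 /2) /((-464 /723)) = 6673167715495497 /6365152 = 1048390944.24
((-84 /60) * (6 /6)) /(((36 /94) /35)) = -127.94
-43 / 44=-0.98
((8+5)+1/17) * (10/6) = 370/17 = 21.76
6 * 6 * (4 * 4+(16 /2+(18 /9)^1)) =936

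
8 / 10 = 4 / 5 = 0.80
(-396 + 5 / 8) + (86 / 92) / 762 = -27717283 / 70104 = -395.37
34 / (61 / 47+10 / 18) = 7191 / 392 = 18.34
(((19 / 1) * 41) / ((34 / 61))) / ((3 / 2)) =47519 / 51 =931.75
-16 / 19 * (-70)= 1120 / 19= 58.95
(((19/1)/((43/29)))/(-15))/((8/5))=-551/1032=-0.53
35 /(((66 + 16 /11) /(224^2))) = 1379840 /53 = 26034.72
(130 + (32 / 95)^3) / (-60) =-55745759 / 25721250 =-2.17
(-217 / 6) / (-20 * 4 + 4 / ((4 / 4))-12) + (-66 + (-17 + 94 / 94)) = -43079 / 528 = -81.59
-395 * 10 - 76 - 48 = -4074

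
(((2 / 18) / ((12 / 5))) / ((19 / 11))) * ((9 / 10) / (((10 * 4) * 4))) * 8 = 11 / 9120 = 0.00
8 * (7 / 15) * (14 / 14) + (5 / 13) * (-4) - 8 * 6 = -8932 / 195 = -45.81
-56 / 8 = -7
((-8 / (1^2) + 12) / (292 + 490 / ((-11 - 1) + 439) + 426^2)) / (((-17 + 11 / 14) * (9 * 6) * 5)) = -854 / 169894623555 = -0.00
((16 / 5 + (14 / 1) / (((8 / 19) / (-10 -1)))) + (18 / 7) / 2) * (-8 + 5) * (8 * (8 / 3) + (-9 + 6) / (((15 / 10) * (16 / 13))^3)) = 1620267913 / 71680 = 22604.18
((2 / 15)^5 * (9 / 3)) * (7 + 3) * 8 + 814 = 41209262 / 50625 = 814.01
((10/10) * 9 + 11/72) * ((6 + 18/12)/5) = 659/48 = 13.73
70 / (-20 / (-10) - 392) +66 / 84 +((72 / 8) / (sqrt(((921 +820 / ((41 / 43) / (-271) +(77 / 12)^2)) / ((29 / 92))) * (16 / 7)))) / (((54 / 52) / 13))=331 / 546 +169 * sqrt(20967156035686944344541) / 17940834991908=1.97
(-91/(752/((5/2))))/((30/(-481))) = 43771/9024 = 4.85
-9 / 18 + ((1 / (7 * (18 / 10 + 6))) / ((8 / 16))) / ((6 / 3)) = -263 / 546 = -0.48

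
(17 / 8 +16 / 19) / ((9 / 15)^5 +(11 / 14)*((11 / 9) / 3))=266371875 / 35718404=7.46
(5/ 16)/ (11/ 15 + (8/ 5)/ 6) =5/ 16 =0.31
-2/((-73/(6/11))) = 0.01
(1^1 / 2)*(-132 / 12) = -11 / 2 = -5.50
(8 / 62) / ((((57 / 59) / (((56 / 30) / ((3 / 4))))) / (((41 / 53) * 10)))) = 2167424 / 842859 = 2.57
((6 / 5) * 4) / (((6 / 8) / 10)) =64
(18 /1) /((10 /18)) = 162 /5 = 32.40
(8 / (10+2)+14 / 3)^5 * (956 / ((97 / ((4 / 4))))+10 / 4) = 418906112 / 7857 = 53316.29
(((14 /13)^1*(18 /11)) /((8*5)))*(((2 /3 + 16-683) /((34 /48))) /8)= -125937 /24310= -5.18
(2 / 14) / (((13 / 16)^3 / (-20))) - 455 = -7079365 / 15379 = -460.33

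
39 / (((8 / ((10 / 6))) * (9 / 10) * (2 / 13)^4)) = 9282325 / 576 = 16115.15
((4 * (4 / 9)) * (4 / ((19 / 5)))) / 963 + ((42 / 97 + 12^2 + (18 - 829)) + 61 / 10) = -105497941069 / 159732810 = -660.47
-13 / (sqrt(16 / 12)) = -13 * sqrt(3) / 2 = -11.26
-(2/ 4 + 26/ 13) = -5/ 2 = -2.50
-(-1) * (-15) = -15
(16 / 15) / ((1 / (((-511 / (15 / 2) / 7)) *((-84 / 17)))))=51.30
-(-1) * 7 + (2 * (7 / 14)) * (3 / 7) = 52 / 7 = 7.43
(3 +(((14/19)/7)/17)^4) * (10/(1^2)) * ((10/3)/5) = 653072414780/32653620723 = 20.00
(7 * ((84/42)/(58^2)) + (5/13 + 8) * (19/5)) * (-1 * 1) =-3483877/109330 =-31.87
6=6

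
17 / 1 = 17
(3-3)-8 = -8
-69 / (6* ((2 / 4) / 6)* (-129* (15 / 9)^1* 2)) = 69 / 215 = 0.32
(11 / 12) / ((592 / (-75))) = -275 / 2368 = -0.12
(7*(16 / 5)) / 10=56 / 25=2.24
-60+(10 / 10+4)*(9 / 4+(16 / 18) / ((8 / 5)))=-1655 / 36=-45.97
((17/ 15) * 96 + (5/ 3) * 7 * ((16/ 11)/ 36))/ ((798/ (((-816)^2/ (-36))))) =-1500654464/ 592515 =-2532.69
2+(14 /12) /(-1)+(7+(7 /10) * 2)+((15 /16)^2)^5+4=226902813972911 /16492674416640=13.76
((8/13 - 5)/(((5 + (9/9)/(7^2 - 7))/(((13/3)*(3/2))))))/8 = -1197/1688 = -0.71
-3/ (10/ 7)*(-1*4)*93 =3906/ 5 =781.20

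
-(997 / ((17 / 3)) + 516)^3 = -1627624771947 / 4913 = -331289389.77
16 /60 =4 /15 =0.27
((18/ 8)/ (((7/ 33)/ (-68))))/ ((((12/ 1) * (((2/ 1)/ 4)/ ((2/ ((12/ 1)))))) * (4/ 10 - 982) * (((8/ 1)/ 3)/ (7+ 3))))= 14025/ 183232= 0.08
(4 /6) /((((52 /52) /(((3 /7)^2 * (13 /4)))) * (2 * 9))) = 0.02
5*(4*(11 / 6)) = 110 / 3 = 36.67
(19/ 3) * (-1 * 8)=-152/ 3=-50.67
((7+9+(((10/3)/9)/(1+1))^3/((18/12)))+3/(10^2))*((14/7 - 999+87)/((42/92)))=-31961.57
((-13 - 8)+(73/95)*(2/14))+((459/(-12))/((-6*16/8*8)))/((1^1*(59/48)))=-6455279/313880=-20.57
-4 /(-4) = 1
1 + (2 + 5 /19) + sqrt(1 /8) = sqrt(2) /4 + 62 /19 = 3.62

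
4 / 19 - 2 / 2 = -15 / 19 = -0.79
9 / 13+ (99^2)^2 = 1248774822 / 13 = 96059601.69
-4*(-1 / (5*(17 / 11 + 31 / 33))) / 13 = 0.02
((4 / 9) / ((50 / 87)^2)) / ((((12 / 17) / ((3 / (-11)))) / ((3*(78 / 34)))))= -98397 / 27500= -3.58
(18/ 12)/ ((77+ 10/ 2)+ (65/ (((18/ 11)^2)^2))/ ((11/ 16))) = 19683/ 1249034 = 0.02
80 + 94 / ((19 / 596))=57544 / 19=3028.63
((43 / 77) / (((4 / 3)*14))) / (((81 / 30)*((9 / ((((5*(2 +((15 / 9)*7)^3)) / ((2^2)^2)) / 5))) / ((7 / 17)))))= 9229735 / 183218112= 0.05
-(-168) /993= 56 /331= 0.17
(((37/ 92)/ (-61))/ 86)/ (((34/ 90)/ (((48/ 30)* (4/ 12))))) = -111/ 1025593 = -0.00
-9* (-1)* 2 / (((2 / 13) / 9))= 1053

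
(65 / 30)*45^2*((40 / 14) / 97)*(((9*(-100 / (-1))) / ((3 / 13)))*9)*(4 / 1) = 12320100000 / 679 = 18144477.17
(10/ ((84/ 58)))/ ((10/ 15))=145/ 14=10.36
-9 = -9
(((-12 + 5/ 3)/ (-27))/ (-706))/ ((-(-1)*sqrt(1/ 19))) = -0.00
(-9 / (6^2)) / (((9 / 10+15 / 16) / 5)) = -100 / 147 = -0.68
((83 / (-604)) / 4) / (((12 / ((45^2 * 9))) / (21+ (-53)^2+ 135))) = -1495027125 / 9664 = -154700.65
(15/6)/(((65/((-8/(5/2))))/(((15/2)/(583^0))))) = -12/13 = -0.92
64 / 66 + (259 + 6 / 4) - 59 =13363 / 66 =202.47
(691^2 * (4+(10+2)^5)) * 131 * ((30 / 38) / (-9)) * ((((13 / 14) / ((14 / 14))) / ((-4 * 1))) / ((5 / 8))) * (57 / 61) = 28905861283364 / 61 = 473866578415.80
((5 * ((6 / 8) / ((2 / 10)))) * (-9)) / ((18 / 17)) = -159.38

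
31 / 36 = 0.86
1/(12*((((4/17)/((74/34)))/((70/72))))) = 1295/1728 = 0.75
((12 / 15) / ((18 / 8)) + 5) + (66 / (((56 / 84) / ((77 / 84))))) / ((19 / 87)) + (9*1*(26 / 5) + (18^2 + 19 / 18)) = 792.75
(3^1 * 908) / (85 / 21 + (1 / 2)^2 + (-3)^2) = 228816 / 1117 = 204.85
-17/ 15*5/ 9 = -17/ 27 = -0.63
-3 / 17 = -0.18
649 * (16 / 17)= 10384 / 17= 610.82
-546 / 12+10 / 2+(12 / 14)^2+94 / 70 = -18827 / 490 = -38.42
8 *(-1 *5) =-40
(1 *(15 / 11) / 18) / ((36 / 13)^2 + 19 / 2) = 845 / 191499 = 0.00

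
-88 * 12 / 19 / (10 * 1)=-528 / 95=-5.56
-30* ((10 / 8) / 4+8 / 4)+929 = 6877 / 8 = 859.62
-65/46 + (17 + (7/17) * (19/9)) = 16.46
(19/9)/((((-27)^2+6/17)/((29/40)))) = 9367/4463640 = 0.00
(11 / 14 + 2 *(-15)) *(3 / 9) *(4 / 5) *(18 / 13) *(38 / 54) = -7.59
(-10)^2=100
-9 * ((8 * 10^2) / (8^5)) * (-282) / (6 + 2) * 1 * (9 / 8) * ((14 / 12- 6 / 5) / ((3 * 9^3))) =-235 / 1769472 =-0.00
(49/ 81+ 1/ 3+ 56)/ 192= 1153/ 3888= 0.30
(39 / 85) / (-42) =-13 / 1190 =-0.01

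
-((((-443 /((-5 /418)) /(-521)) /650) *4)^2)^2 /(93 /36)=-225746622158564044065792 /15926709118732683349609375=-0.01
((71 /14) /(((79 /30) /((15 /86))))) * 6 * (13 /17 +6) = 13.63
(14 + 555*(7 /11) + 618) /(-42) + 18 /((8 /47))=76039 /924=82.29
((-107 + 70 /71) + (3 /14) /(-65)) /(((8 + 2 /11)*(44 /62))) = -23593697 /1292200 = -18.26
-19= -19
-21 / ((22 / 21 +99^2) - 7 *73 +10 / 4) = -882 / 390329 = -0.00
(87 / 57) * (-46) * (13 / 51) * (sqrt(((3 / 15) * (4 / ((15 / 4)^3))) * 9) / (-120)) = 34684 * sqrt(3) / 1090125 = 0.06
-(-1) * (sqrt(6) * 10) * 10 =100 * sqrt(6) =244.95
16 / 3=5.33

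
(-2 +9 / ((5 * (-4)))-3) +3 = -49 / 20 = -2.45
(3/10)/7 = 3/70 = 0.04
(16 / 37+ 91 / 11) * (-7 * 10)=-248010 / 407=-609.36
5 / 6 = 0.83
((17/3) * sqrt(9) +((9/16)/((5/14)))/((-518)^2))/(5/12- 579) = -78197307/2661390760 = -0.03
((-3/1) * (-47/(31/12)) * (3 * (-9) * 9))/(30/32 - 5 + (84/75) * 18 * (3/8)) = -164462400/43369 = -3792.16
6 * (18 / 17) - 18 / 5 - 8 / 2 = -1.25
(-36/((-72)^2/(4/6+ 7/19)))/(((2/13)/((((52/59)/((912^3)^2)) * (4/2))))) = -169/1180718550041669664768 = -0.00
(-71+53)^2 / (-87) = -108 / 29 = -3.72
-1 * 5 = -5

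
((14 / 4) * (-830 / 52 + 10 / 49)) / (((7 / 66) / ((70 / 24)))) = -1516.66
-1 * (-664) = 664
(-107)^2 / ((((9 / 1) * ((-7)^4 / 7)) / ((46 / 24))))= 263327 / 37044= 7.11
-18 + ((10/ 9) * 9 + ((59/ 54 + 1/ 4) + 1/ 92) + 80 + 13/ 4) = 190283/ 2484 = 76.60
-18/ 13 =-1.38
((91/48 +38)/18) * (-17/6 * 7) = -227885/5184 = -43.96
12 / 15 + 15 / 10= 23 / 10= 2.30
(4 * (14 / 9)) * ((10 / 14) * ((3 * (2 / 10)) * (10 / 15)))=16 / 9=1.78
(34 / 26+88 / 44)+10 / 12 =323 / 78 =4.14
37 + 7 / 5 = 38.40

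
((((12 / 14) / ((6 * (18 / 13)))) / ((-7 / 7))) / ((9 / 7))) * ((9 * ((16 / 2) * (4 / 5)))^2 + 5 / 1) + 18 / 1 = -248.64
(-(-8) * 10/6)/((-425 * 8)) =-1/255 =-0.00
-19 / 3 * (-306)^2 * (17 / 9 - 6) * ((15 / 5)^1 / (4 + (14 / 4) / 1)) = 4876008 / 5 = 975201.60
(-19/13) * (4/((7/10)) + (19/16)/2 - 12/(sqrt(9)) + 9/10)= -68267/14560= -4.69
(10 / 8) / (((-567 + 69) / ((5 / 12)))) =-25 / 23904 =-0.00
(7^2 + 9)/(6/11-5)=-638/49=-13.02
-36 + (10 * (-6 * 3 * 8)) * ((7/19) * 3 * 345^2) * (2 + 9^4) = -23622310908684/19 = -1243279521509.68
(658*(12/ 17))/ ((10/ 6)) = 23688/ 85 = 278.68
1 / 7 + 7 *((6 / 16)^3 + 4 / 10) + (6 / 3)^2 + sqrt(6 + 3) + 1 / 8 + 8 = 330391 / 17920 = 18.44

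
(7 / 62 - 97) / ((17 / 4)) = -12014 / 527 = -22.80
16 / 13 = 1.23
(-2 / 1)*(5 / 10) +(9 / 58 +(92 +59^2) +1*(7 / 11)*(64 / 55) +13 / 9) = 1128812351 / 315810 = 3574.34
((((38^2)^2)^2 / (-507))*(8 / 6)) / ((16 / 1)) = -1086948034624 / 1521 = -714627241.70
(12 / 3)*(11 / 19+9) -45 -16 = -431 / 19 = -22.68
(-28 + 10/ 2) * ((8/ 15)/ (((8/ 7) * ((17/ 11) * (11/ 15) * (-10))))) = 161/ 170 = 0.95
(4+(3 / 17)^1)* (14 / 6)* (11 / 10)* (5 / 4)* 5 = 27335 / 408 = 67.00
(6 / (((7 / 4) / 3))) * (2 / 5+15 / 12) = 594 / 35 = 16.97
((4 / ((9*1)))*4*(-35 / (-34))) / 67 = 280 / 10251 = 0.03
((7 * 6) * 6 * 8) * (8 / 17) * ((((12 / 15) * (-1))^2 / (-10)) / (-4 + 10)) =-21504 / 2125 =-10.12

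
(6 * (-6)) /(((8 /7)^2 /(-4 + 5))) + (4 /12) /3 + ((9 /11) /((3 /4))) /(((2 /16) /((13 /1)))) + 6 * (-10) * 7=-529051 /1584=-334.00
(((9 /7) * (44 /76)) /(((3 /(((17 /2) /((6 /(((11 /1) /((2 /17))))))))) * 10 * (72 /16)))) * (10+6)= 69938 /5985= 11.69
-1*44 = -44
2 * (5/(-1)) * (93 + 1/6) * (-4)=11180/3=3726.67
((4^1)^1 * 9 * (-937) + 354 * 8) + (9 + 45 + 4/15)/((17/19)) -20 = -7869134/255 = -30859.35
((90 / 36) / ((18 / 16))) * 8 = 17.78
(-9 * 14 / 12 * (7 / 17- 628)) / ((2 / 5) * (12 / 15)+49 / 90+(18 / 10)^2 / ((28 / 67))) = 705754350 / 922913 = 764.70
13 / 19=0.68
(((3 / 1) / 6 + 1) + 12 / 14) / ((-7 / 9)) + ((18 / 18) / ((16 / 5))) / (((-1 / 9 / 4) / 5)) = -11619 / 196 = -59.28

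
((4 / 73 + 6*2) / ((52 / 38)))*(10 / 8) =10450 / 949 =11.01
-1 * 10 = -10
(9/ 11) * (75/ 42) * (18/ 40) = 0.66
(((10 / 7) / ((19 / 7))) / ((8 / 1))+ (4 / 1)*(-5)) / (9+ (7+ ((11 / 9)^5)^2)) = -5282478367515 / 6211174101292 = -0.85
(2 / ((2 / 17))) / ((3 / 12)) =68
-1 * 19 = -19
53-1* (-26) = 79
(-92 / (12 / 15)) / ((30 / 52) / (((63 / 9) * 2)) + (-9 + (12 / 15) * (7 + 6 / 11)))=2302300 / 58507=39.35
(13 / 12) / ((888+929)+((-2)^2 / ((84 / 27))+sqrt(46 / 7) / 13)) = 24467989 / 41067502461- 1183*sqrt(322) / 328540019688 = 0.00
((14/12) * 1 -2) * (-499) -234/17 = 41011/102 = 402.07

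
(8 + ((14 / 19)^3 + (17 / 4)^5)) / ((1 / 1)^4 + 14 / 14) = 9797797947 / 14047232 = 697.49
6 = 6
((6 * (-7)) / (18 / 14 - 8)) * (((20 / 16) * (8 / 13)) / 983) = 2940 / 600613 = 0.00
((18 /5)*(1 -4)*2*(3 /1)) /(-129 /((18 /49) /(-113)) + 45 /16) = -15552 /9524315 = -0.00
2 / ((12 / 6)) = 1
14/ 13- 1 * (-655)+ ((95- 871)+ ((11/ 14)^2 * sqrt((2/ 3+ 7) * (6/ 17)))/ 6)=-119.75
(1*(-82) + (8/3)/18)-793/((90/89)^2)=-6944353/8100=-857.33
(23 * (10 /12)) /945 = 23 /1134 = 0.02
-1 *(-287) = 287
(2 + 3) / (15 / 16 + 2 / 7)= 560 / 137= 4.09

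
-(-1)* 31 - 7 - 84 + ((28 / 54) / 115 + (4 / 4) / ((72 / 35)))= -1478213 / 24840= -59.51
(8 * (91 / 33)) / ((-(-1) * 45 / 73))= 53144 / 1485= 35.79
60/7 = 8.57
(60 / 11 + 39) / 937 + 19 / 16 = 203657 / 164912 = 1.23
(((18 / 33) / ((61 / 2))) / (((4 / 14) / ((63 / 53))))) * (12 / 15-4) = -42336 / 177815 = -0.24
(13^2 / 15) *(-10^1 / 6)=-169 / 9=-18.78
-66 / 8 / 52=-33 / 208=-0.16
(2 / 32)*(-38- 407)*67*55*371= -608375075 / 16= -38023442.19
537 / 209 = 2.57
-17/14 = -1.21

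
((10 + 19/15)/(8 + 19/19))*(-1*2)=-338/135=-2.50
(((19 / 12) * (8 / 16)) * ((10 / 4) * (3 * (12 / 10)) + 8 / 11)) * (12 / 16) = 2033 / 352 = 5.78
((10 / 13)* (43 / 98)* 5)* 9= 9675 / 637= 15.19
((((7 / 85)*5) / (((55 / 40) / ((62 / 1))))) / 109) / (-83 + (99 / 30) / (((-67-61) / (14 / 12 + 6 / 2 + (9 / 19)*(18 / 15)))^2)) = -61606723584000 / 30017254164763987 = -0.00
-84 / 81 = -28 / 27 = -1.04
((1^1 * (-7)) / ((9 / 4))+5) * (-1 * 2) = -34 / 9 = -3.78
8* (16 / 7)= 128 / 7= 18.29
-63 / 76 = -0.83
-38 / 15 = -2.53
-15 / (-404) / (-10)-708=-572067 / 808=-708.00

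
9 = 9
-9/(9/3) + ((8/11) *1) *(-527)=-4249/11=-386.27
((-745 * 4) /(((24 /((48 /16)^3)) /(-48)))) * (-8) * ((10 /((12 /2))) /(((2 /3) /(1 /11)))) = -3218400 /11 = -292581.82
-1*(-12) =12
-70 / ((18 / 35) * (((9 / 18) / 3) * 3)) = -2450 / 9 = -272.22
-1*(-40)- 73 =-33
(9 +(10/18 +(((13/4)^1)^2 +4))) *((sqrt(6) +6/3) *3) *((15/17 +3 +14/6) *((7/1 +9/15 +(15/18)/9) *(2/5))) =2286654457/826200 +2286654457 *sqrt(6)/1652400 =6157.37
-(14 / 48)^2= -49 / 576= -0.09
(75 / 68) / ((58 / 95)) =1.81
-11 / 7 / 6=-11 / 42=-0.26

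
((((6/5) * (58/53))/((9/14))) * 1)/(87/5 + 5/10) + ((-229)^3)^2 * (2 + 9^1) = 45149789982056826839/28461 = 1586373984823331.11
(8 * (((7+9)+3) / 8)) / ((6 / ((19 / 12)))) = 361 / 72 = 5.01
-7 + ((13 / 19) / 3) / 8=-3179 / 456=-6.97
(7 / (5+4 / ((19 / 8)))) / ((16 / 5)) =665 / 2032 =0.33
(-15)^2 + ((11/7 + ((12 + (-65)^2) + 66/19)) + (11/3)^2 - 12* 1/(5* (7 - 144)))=3673769374/819945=4480.51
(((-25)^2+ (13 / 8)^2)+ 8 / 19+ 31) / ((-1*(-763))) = 801419 / 927808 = 0.86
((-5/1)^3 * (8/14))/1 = -500/7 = -71.43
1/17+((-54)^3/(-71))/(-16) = -334469/2414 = -138.55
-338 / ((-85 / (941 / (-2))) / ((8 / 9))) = -1272232 / 765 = -1663.05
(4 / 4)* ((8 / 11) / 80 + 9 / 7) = 997 / 770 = 1.29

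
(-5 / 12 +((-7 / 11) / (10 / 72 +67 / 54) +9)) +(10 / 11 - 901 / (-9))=6439831 / 59004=109.14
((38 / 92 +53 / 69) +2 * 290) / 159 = 3.66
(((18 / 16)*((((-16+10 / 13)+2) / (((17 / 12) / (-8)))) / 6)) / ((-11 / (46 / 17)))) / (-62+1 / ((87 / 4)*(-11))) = 6195096 / 111466433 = 0.06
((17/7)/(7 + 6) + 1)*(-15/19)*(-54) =87480/1729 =50.60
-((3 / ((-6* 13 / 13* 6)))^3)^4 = -1 / 8916100448256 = -0.00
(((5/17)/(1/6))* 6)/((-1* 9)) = -20/17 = -1.18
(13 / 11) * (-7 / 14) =-13 / 22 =-0.59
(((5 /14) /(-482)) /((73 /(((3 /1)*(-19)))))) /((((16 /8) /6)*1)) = 855 /492604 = 0.00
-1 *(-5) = 5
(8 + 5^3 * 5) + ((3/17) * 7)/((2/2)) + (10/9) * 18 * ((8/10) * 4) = 11870/17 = 698.24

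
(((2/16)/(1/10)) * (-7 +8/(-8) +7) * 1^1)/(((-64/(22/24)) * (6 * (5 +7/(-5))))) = 275/331776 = 0.00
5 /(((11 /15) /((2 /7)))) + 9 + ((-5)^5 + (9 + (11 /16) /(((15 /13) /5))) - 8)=-11494829 /3696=-3110.07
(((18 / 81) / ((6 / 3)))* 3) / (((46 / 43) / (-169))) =-7267 / 138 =-52.66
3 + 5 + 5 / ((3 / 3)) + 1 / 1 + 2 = 16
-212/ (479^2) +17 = 3900285/ 229441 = 17.00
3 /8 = 0.38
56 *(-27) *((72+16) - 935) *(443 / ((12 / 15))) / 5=141833538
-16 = -16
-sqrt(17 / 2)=-sqrt(34) / 2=-2.92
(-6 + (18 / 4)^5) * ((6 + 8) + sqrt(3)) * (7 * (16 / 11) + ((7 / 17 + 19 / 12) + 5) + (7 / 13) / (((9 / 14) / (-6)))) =6954484263 * sqrt(3) / 311168 + 48681389841 / 155584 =351605.24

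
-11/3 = -3.67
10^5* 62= 6200000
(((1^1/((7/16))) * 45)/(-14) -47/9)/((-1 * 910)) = 5543/401310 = 0.01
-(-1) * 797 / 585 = 797 / 585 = 1.36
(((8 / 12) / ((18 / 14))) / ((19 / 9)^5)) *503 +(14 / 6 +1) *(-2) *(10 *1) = -449017238 / 7428297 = -60.45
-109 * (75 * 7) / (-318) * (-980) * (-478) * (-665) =-2971051422500 / 53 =-56057574009.43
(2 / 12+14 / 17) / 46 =101 / 4692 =0.02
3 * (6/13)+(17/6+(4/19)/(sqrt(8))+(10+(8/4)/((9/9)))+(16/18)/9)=sqrt(2)/19+34363/2106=16.39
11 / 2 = 5.50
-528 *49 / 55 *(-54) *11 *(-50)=-13970880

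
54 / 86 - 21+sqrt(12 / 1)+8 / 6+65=2 * sqrt(3)+5929 / 129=49.43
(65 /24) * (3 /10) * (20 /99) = 65 /396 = 0.16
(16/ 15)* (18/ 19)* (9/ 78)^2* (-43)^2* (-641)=-256005144/ 16055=-15945.51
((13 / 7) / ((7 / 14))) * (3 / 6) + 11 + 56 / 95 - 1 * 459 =-296293 / 665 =-445.55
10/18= 5/9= 0.56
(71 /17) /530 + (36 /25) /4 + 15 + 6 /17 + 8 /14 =5137761 /315350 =16.29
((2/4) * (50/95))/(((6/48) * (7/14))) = 80/19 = 4.21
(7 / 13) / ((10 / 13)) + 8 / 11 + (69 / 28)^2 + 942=40942439 / 43120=949.50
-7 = -7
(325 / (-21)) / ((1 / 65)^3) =-89253125 / 21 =-4250148.81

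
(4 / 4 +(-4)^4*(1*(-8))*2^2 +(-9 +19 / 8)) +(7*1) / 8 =-32787 / 4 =-8196.75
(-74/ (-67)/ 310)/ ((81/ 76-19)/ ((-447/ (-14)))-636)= -628482/ 112289235245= -0.00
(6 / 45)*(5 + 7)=8 / 5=1.60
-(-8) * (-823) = -6584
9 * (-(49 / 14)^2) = -441 / 4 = -110.25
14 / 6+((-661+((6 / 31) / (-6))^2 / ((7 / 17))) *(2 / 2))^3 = -263745422906802892919 / 913241287749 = -288801466.21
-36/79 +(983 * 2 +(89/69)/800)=8571352631/4360800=1965.55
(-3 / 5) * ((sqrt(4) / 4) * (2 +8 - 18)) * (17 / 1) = 204 / 5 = 40.80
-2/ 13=-0.15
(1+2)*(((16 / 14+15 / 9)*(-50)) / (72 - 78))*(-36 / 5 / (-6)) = 590 / 7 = 84.29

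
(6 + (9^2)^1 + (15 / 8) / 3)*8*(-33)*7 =-161931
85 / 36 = 2.36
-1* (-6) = 6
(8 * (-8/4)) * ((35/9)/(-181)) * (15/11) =2800/5973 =0.47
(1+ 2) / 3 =1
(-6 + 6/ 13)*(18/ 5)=-1296/ 65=-19.94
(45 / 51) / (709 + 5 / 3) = 45 / 36244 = 0.00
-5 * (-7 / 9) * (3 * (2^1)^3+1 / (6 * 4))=20195 / 216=93.50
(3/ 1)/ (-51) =-1/ 17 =-0.06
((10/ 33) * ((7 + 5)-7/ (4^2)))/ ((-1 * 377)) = -925/ 99528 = -0.01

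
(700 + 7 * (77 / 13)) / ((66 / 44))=6426 / 13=494.31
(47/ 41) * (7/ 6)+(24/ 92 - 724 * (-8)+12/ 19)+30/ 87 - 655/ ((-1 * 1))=6449.57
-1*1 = -1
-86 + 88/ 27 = -2234/ 27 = -82.74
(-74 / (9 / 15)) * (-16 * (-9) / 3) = -5920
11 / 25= 0.44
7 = 7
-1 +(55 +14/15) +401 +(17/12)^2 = 329717/720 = 457.94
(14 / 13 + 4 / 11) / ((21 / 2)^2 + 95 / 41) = 33784 / 2639923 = 0.01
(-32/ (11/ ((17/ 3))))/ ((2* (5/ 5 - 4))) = 272/ 99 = 2.75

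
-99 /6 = -33 /2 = -16.50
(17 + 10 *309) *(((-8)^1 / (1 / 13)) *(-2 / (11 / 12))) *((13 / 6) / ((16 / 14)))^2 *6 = 334477871 / 22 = 15203539.59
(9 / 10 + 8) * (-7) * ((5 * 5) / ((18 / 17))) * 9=-52955 / 4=-13238.75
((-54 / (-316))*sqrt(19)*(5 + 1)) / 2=81*sqrt(19) / 158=2.23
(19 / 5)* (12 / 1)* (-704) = -160512 / 5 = -32102.40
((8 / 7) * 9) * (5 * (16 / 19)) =5760 / 133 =43.31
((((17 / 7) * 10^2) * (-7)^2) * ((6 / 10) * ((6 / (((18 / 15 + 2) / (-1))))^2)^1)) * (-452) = -45383625 / 4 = -11345906.25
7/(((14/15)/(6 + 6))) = 90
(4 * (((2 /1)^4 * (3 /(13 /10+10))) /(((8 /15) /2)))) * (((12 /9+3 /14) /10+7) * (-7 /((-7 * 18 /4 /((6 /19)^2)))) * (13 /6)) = 6250400 /285551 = 21.89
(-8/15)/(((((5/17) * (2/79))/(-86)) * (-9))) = -461992/675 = -684.43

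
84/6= 14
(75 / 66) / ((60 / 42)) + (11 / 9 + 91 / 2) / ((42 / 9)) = 10.81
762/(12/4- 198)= -254/65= -3.91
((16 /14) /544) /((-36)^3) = -1 /22208256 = -0.00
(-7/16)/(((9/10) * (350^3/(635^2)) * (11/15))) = -16129/2587200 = -0.01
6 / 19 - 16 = -15.68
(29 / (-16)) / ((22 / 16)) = -29 / 22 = -1.32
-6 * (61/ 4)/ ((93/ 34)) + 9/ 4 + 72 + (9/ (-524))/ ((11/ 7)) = 3644033/ 89342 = 40.79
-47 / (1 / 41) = -1927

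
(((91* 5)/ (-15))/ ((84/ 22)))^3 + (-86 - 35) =-3629879/ 5832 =-622.41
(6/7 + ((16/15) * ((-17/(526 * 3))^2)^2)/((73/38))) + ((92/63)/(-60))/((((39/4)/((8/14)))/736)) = -52093164699294436/270309658806029115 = -0.19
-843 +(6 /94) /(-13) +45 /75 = -2573547 /3055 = -842.40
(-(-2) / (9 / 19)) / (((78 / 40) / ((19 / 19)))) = 760 / 351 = 2.17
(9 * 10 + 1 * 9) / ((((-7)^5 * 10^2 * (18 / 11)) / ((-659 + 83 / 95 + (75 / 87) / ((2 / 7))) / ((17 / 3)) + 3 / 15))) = 186862357 / 44980334000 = 0.00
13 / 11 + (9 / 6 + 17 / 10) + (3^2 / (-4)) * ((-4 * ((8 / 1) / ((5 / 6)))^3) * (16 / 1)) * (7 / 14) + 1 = 87596264 / 1375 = 63706.37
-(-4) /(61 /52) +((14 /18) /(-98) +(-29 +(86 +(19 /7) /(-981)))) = 2409563 /39894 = 60.40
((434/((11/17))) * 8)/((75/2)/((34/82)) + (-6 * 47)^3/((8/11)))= -0.00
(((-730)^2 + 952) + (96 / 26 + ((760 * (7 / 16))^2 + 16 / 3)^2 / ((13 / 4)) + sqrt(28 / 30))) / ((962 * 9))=sqrt(210) / 129870 + 1760486218585 / 4051944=434479.41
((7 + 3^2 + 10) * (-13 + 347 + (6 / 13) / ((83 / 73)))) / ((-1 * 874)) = -15688 / 1577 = -9.95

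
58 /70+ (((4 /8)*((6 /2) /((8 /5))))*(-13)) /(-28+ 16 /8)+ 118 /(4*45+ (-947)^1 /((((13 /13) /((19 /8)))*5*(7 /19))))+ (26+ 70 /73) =670654165543 /23830341920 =28.14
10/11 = 0.91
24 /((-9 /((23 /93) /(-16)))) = 23 /558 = 0.04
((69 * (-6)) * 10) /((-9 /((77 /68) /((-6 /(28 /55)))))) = -2254 /51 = -44.20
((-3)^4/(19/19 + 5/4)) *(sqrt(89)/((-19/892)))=-32112 *sqrt(89)/19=-15944.42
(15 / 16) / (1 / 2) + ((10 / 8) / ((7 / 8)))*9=825 / 56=14.73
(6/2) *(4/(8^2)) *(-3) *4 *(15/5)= -27/4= -6.75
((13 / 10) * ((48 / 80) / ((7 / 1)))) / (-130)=-3 / 3500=-0.00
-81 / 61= -1.33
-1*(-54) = 54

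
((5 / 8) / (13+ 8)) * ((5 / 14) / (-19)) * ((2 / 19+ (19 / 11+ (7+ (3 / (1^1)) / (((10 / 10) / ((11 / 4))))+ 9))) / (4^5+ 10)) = -11125 / 788354688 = -0.00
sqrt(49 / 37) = 7 * sqrt(37) / 37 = 1.15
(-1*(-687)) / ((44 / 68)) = 11679 / 11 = 1061.73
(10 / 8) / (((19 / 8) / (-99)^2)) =98010 / 19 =5158.42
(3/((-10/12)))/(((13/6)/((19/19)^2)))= -108/65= -1.66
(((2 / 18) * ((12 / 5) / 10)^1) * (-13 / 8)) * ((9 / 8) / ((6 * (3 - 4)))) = 13 / 1600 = 0.01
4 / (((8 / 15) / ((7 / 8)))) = 105 / 16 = 6.56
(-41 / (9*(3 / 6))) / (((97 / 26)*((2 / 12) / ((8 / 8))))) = -4264 / 291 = -14.65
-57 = -57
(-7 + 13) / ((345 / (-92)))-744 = -3728 / 5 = -745.60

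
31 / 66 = 0.47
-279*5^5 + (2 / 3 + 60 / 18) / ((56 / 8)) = -6103121 / 7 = -871874.43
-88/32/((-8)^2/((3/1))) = -33/256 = -0.13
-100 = -100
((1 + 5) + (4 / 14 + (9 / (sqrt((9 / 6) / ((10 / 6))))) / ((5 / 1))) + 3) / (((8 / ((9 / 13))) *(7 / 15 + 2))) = 81 *sqrt(10) / 3848 + 675 / 2072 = 0.39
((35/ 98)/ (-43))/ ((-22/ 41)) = 205/ 13244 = 0.02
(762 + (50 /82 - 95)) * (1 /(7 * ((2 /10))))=136860 /287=476.86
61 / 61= 1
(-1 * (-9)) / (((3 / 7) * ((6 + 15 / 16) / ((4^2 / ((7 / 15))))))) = 3840 / 37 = 103.78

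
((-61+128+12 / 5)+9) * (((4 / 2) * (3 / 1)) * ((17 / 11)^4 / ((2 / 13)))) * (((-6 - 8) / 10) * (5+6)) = -8938083336 / 33275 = -268612.57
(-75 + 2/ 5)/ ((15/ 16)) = -5968/ 75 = -79.57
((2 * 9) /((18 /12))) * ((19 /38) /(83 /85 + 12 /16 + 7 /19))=12920 /4511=2.86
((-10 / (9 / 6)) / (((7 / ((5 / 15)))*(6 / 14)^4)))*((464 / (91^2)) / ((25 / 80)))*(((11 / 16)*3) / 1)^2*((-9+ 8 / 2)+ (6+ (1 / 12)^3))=-3266879 / 454896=-7.18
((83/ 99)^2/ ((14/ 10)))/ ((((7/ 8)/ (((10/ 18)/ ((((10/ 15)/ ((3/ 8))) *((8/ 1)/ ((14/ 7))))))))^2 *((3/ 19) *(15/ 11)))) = 3272275/ 176033088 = 0.02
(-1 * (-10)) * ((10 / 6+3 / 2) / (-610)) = -19 / 366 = -0.05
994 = 994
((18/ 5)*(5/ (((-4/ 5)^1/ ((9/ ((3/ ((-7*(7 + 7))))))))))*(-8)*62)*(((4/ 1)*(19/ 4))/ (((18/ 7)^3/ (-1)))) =3666415.93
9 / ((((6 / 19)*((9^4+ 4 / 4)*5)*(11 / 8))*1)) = 114 / 180455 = 0.00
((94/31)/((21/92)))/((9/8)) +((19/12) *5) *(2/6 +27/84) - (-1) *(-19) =-188267/93744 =-2.01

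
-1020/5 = -204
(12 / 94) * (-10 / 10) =-6 / 47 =-0.13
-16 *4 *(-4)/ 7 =256/ 7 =36.57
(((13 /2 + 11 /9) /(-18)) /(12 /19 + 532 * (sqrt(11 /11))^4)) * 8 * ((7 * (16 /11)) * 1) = -73948 /1127115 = -0.07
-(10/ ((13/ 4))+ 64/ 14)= -696/ 91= -7.65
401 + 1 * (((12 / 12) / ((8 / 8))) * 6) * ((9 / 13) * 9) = 5699 / 13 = 438.38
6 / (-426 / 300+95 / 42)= 1575 / 221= 7.13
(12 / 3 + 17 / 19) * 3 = 279 / 19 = 14.68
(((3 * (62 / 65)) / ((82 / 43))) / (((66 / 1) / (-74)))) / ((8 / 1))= -49321 / 234520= -0.21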